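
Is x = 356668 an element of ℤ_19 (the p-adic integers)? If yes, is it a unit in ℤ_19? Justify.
x ∈ ℤ_19 but not a unit; v_19(x) = 3 > 0

ℤ_19 = {x ∈ ℚ_19 : v_19(x) ≥ 0} and ℤ_19^× = {x ∈ ℤ_19 : v_19(x) = 0}. Here v_19(356668) = v_19(num) − v_19(den) = 3; compare against these criteria.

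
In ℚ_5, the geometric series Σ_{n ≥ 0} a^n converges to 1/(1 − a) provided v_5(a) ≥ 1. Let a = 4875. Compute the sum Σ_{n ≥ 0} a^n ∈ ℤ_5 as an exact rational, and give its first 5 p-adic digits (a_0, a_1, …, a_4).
Σ a^n = 1/(1 − a) = -1/4874;  first 5 digits = (1, 0, 0, 4, 2)

v_5(a) = 3 ≥ 1, so the series converges in ℤ_5 to 1/(1 − a) = 1/(1 − 4875) = -1/4874. Expand this rational in ℤ_5: compute digits iteratively via d_i = x_i mod 5, x_{i+1} = (x_i − d_i)/5. The first 5 digits are (1, 0, 0, 4, 2).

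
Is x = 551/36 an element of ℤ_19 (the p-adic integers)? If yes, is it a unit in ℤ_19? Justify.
x ∈ ℤ_19 but not a unit; v_19(x) = 1 > 0

ℤ_19 = {x ∈ ℚ_19 : v_19(x) ≥ 0} and ℤ_19^× = {x ∈ ℤ_19 : v_19(x) = 0}. Here v_19(551/36) = v_19(num) − v_19(den) = 1; compare against these criteria.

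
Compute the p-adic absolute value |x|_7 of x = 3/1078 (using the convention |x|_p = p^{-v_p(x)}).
|3/1078|_7 = 49

Step 1 — compute v_7(x) by factoring powers of 7 out of the numerator and denominator: v_7(3/1078) = -2. Step 2 — apply |x|_p = p^{-v_p(x)} = 7^{2} = 49.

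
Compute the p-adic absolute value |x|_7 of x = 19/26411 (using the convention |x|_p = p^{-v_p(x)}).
|19/26411|_7 = 2401

Step 1 — compute v_7(x) by factoring powers of 7 out of the numerator and denominator: v_7(19/26411) = -4. Step 2 — apply |x|_p = p^{-v_p(x)} = 7^{4} = 2401.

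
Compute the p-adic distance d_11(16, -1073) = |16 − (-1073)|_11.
d_11(16, -1073) = 1/121

Step 1 — x − y = 16 − (-1073) = 1089. Step 2 — v_11(1089) = 2 (factor: 1089 = (11^2 · 9); the sign does not affect v_p). Step 3 — |x − y|_11 = 11^{-2} = 1/121.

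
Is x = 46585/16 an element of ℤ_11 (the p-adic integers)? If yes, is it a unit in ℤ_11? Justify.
x ∈ ℤ_11 but not a unit; v_11(x) = 3 > 0

ℤ_11 = {x ∈ ℚ_11 : v_11(x) ≥ 0} and ℤ_11^× = {x ∈ ℤ_11 : v_11(x) = 0}. Here v_11(46585/16) = v_11(num) − v_11(den) = 3; compare against these criteria.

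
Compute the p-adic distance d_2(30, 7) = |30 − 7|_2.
d_2(30, 7) = 1

Step 1 — x − y = 30 − 7 = 23. Step 2 — v_2(23) = 0 (factor: 23 = (2^0 · 23); the sign does not affect v_p). Step 3 — |x − y|_2 = 2^{0} = 1.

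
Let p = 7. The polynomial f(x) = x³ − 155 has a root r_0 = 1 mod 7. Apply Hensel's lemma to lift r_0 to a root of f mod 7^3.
r_2 = 85 (mod 343)

Hensel: r_{i+1} = r_i − f(r_i)/f′(r_i) mod 7^{i+2}, where f′(x) = 3x². Iterate:
  r_0 = 1 (mod 7)
  r_1 = 36 (mod 49)
  r_2 = 85 (mod 343)
Final: r = 85 with f(r) ≡ 0 mod 7^3.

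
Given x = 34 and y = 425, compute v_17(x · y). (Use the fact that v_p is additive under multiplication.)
v_17(14450) = 2

v_p(x) = 1 (factor: 34 = 17^1 · 2); v_p(y) = 1 (factor: 425 = 17^1 · 25). Additivity: v_p(xy) = v_p(x) + v_p(y) = 1 + 1 = 2. (Direct check: xy = 14450 = 17^2 · (50).)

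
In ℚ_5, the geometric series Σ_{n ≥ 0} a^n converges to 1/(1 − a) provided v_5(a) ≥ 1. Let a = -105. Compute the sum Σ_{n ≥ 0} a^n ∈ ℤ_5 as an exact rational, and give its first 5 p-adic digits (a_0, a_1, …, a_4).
Σ a^n = 1/(1 − a) = 1/106;  first 5 digits = (1, 4, 1, 1, 1)

v_5(a) = 1 ≥ 1, so the series converges in ℤ_5 to 1/(1 − a) = 1/(1 − (-105)) = 1/106. Expand this rational in ℤ_5: compute digits iteratively via d_i = x_i mod 5, x_{i+1} = (x_i − d_i)/5. The first 5 digits are (1, 4, 1, 1, 1).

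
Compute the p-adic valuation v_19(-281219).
v_19(-281219) = 3

v_19(n) is the largest exponent k such that 19^k divides n. Factor out: -281219 = -19^3 · 41. (Sign doesn't affect v_p.) So v_19(-281219) = 3.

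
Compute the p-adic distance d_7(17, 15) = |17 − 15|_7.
d_7(17, 15) = 1

Step 1 — x − y = 17 − 15 = 2. Step 2 — v_7(2) = 0 (factor: 2 = (7^0 · 2); the sign does not affect v_p). Step 3 — |x − y|_7 = 7^{0} = 1.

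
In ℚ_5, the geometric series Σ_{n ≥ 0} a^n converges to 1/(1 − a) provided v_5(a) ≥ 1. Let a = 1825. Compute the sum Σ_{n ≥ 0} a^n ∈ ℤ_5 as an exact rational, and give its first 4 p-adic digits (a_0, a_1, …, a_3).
Σ a^n = 1/(1 − a) = -1/1824;  first 4 digits = (1, 0, 3, 4)

v_5(a) = 2 ≥ 1, so the series converges in ℤ_5 to 1/(1 − a) = 1/(1 − 1825) = -1/1824. Expand this rational in ℤ_5: compute digits iteratively via d_i = x_i mod 5, x_{i+1} = (x_i − d_i)/5. The first 4 digits are (1, 0, 3, 4).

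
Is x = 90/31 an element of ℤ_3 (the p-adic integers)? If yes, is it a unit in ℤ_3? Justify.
x ∈ ℤ_3 but not a unit; v_3(x) = 2 > 0

ℤ_3 = {x ∈ ℚ_3 : v_3(x) ≥ 0} and ℤ_3^× = {x ∈ ℤ_3 : v_3(x) = 0}. Here v_3(90/31) = v_3(num) − v_3(den) = 2; compare against these criteria.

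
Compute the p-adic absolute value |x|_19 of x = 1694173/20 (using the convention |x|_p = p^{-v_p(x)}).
|1694173/20|_19 = 1/130321

Step 1 — compute v_19(x) by factoring powers of 19 out of the numerator and denominator: v_19(1694173/20) = 4. Step 2 — apply |x|_p = p^{-v_p(x)} = 19^{-4} = 1/130321.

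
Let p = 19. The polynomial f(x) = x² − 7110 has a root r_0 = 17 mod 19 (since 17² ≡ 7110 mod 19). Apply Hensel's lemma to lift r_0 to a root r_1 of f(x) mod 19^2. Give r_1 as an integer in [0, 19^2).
r_1 = 207 (mod 361)

Hensel's recurrence: r_{i+1} = r_i − f(r_i)·(f′(r_i))^{-1} mod 19^{i+2}, with f′(x) = 2x. Iterate:
  r_0 = 17 (mod 19)
  r_1 = 207 (mod 361)
Final: r_1 = 207, and one checks f(r_1) ≡ 0 mod 19^2.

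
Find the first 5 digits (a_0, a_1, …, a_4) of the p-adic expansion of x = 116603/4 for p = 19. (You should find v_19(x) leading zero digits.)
(a_0, …, a_4) = (0, 0, 0, 9, 14)

v_19(116603/4) = 3, so a_0 = ... = a_2 = 0. Factor out: x = 19^3 · u with u = 17/4 a unit in ℤ_19. Expand u iteratively via a_{v+i} = u_i mod 19, u_{i+1} = (u_i − a_{v+i})/19:
  u_0 = 17/4;  a_3 = 9;  u_1 = (u_0 − 9)/19 = -1/4
  u_1 = -1/4;  a_4 = 14;  u_2 = (u_1 − 14)/19 = -3/4
Digits: (0, 0, 0, 9, 14).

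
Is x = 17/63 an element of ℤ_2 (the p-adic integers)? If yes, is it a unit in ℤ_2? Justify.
x ∈ ℤ_2^× (unit); v_2(x) = 0

ℤ_2 = {x ∈ ℚ_2 : v_2(x) ≥ 0} and ℤ_2^× = {x ∈ ℤ_2 : v_2(x) = 0}. Here v_2(17/63) = v_2(num) − v_2(den) = 0; compare against these criteria.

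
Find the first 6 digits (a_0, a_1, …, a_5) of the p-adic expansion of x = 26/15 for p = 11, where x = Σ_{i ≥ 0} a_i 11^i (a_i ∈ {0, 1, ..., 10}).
(a_0, …, a_5) = (1, 3, 10, 2, 10, 2)

v_11(26/15) = 0 (numerator and denominator both coprime to 11), so x ∈ ℤ_11^×. Compute digits iteratively via a_i = x_i mod 11, x_{i+1} = (x_i − a_i)/11, with x_0 = x:
  x_0 = 26/15;  a_0 = 1;  x_1 = (x_0 − 1)/11 = 1/15
  x_1 = 1/15;  a_1 = 3;  x_2 = (x_1 − 3)/11 = -4/15
  x_2 = -4/15;  a_2 = 10;  x_3 = (x_2 − 10)/11 = -14/15
  x_3 = -14/15;  a_3 = 2;  x_4 = (x_3 − 2)/11 = -4/15
  x_4 = -4/15;  a_4 = 10;  x_5 = (x_4 − 10)/11 = -14/15
  x_5 = -14/15;  a_5 = 2;  x_6 = (x_5 − 2)/11 = -4/15
Digits: (1, 3, 10, 2, 10, 2).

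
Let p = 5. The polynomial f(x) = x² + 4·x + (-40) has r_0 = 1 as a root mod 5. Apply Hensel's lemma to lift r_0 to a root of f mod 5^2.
r_1 = 11 (mod 25)

Hensel: r_{i+1} = r_i − f(r_i)·(f′(r_i))^{-1} mod 5^{i+2}, f′(x) = 2x + 4. Iterate:
  r_0 = 1 (mod 5)
  r_1 = 11 (mod 25)
Final: r = 11 satisfies f(r) ≡ 0 mod 5^2.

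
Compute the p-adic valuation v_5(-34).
v_5(-34) = 0

v_5(n) is the largest exponent k such that 5^k divides n. Factor out: -34 = -5^0 · 34. (Sign doesn't affect v_p.) So v_5(-34) = 0.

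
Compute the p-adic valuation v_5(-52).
v_5(-52) = 0

v_5(n) is the largest exponent k such that 5^k divides n. Factor out: -52 = -5^0 · 52. (Sign doesn't affect v_p.) So v_5(-52) = 0.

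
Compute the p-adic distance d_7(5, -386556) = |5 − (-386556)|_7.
d_7(5, -386556) = 1/16807

Step 1 — x − y = 5 − (-386556) = 386561. Step 2 — v_7(386561) = 5 (factor: 386561 = (7^5 · 23); the sign does not affect v_p). Step 3 — |x − y|_7 = 7^{-5} = 1/16807.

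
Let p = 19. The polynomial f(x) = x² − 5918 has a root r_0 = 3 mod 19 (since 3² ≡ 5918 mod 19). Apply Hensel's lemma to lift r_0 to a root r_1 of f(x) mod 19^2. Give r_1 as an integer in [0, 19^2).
r_1 = 326 (mod 361)

Hensel's recurrence: r_{i+1} = r_i − f(r_i)·(f′(r_i))^{-1} mod 19^{i+2}, with f′(x) = 2x. Iterate:
  r_0 = 3 (mod 19)
  r_1 = 326 (mod 361)
Final: r_1 = 326, and one checks f(r_1) ≡ 0 mod 19^2.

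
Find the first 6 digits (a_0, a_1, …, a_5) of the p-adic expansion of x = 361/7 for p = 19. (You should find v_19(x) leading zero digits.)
(a_0, …, a_5) = (0, 0, 11, 13, 2, 8)

v_19(361/7) = 2, so a_0 = ... = a_1 = 0. Factor out: x = 19^2 · u with u = 1/7 a unit in ℤ_19. Expand u iteratively via a_{v+i} = u_i mod 19, u_{i+1} = (u_i − a_{v+i})/19:
  u_0 = 1/7;  a_2 = 11;  u_1 = (u_0 − 11)/19 = -4/7
  u_1 = -4/7;  a_3 = 13;  u_2 = (u_1 − 13)/19 = -5/7
  u_2 = -5/7;  a_4 = 2;  u_3 = (u_2 − 2)/19 = -1/7
  u_3 = -1/7;  a_5 = 8;  u_4 = (u_3 − 8)/19 = -3/7
Digits: (0, 0, 11, 13, 2, 8).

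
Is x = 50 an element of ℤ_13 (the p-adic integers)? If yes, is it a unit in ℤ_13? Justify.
x ∈ ℤ_13^× (unit); v_13(x) = 0

ℤ_13 = {x ∈ ℚ_13 : v_13(x) ≥ 0} and ℤ_13^× = {x ∈ ℤ_13 : v_13(x) = 0}. Here v_13(50) = v_13(num) − v_13(den) = 0; compare against these criteria.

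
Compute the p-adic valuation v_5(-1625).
v_5(-1625) = 3

v_5(n) is the largest exponent k such that 5^k divides n. Factor out: -1625 = -5^3 · 13. (Sign doesn't affect v_p.) So v_5(-1625) = 3.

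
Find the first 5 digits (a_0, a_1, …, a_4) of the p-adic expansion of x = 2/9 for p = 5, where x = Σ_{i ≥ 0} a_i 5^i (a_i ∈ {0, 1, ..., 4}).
(a_0, …, a_4) = (3, 0, 1, 2, 4)

v_5(2/9) = 0 (numerator and denominator both coprime to 5), so x ∈ ℤ_5^×. Compute digits iteratively via a_i = x_i mod 5, x_{i+1} = (x_i − a_i)/5, with x_0 = x:
  x_0 = 2/9;  a_0 = 3;  x_1 = (x_0 − 3)/5 = -5/9
  x_1 = -5/9;  a_1 = 0;  x_2 = (x_1 − 0)/5 = -1/9
  x_2 = -1/9;  a_2 = 1;  x_3 = (x_2 − 1)/5 = -2/9
  x_3 = -2/9;  a_3 = 2;  x_4 = (x_3 − 2)/5 = -4/9
  x_4 = -4/9;  a_4 = 4;  x_5 = (x_4 − 4)/5 = -8/9
Digits: (3, 0, 1, 2, 4).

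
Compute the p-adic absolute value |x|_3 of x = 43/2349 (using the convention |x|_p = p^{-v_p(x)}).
|43/2349|_3 = 81

Step 1 — compute v_3(x) by factoring powers of 3 out of the numerator and denominator: v_3(43/2349) = -4. Step 2 — apply |x|_p = p^{-v_p(x)} = 3^{4} = 81.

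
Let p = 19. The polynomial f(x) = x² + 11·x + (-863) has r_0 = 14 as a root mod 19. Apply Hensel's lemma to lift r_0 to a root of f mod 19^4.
r_3 = 81391 (mod 130321)

Hensel: r_{i+1} = r_i − f(r_i)·(f′(r_i))^{-1} mod 19^{i+2}, f′(x) = 2x + 11. Iterate:
  r_0 = 14 (mod 19)
  r_1 = 166 (mod 361)
  r_2 = 5942 (mod 6859)
  r_3 = 81391 (mod 130321)
Final: r = 81391 satisfies f(r) ≡ 0 mod 19^4.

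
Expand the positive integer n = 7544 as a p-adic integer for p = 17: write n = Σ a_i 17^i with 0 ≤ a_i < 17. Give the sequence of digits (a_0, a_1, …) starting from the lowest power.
(a_0, a_1, …) = (13, 1, 9, 1)

Repeated division by 17 gives the digits low-to-high: 7544 = 13 + 1·17^1 + 9·17^2 + 1·17^3. Digit sequence: (13, 1, 9, 1).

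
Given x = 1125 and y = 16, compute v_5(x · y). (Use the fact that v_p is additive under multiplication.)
v_5(18000) = 3

v_p(x) = 3 (factor: 1125 = 5^3 · 9); v_p(y) = 0 (factor: 16 = 5^0 · 16). Additivity: v_p(xy) = v_p(x) + v_p(y) = 3 + 0 = 3. (Direct check: xy = 18000 = 5^3 · (144).)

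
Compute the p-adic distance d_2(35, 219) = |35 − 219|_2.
d_2(35, 219) = 1/8

Step 1 — x − y = 35 − 219 = -184. Step 2 — v_2(-184) = 3 (factor: -184 = −(2^3 · 23); the sign does not affect v_p). Step 3 — |x − y|_2 = 2^{-3} = 1/8.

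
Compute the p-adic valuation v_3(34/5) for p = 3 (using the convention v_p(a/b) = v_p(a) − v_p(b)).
v_3(34/5) = 0

Factor powers of 3 from the numerator and denominator of the reduced fraction: 34 = 3^0 · 34 and 5 = 3^0 · 5. Apply v_p(a/b) = v_p(a) − v_p(b): v_3(34/5) = 0 − 0 = 0.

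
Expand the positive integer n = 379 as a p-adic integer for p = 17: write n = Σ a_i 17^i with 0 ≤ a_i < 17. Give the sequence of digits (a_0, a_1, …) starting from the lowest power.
(a_0, a_1, …) = (5, 5, 1)

Repeated division by 17 gives the digits low-to-high: 379 = 5 + 5·17^1 + 1·17^2. Digit sequence: (5, 5, 1).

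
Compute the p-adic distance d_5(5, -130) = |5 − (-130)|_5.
d_5(5, -130) = 1/5

Step 1 — x − y = 5 − (-130) = 135. Step 2 — v_5(135) = 1 (factor: 135 = (5^1 · 27); the sign does not affect v_p). Step 3 — |x − y|_5 = 5^{-1} = 1/5.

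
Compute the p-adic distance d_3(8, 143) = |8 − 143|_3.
d_3(8, 143) = 1/27

Step 1 — x − y = 8 − 143 = -135. Step 2 — v_3(-135) = 3 (factor: -135 = −(3^3 · 5); the sign does not affect v_p). Step 3 — |x − y|_3 = 3^{-3} = 1/27.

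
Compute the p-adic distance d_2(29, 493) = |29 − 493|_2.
d_2(29, 493) = 1/16

Step 1 — x − y = 29 − 493 = -464. Step 2 — v_2(-464) = 4 (factor: -464 = −(2^4 · 29); the sign does not affect v_p). Step 3 — |x − y|_2 = 2^{-4} = 1/16.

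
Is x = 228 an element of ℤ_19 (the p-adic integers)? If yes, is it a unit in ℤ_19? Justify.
x ∈ ℤ_19 but not a unit; v_19(x) = 1 > 0

ℤ_19 = {x ∈ ℚ_19 : v_19(x) ≥ 0} and ℤ_19^× = {x ∈ ℤ_19 : v_19(x) = 0}. Here v_19(228) = v_19(num) − v_19(den) = 1; compare against these criteria.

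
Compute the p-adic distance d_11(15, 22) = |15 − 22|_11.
d_11(15, 22) = 1

Step 1 — x − y = 15 − 22 = -7. Step 2 — v_11(-7) = 0 (factor: -7 = −(11^0 · 7); the sign does not affect v_p). Step 3 — |x − y|_11 = 11^{0} = 1.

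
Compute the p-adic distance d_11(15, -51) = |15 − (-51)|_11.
d_11(15, -51) = 1/11

Step 1 — x − y = 15 − (-51) = 66. Step 2 — v_11(66) = 1 (factor: 66 = (11^1 · 6); the sign does not affect v_p). Step 3 — |x − y|_11 = 11^{-1} = 1/11.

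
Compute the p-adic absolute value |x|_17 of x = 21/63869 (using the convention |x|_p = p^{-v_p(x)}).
|21/63869|_17 = 4913

Step 1 — compute v_17(x) by factoring powers of 17 out of the numerator and denominator: v_17(21/63869) = -3. Step 2 — apply |x|_p = p^{-v_p(x)} = 17^{3} = 4913.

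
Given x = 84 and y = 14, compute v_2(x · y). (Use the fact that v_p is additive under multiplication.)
v_2(1176) = 3

v_p(x) = 2 (factor: 84 = 2^2 · 21); v_p(y) = 1 (factor: 14 = 2^1 · 7). Additivity: v_p(xy) = v_p(x) + v_p(y) = 2 + 1 = 3. (Direct check: xy = 1176 = 2^3 · (147).)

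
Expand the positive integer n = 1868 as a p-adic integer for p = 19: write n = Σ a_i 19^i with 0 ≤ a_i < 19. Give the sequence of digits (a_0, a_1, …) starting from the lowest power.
(a_0, a_1, …) = (6, 3, 5)

Repeated division by 19 gives the digits low-to-high: 1868 = 6 + 3·19^1 + 5·19^2. Digit sequence: (6, 3, 5).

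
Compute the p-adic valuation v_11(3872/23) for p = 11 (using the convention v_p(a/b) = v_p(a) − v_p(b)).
v_11(3872/23) = 2

Factor powers of 11 from the numerator and denominator of the reduced fraction: 3872 = 11^2 · 32 and 23 = 11^0 · 23. Apply v_p(a/b) = v_p(a) − v_p(b): v_11(3872/23) = 2 − 0 = 2.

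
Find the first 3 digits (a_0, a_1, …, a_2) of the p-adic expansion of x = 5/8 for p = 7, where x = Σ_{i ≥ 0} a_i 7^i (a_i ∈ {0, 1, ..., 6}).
(a_0, …, a_2) = (5, 2, 4)

v_7(5/8) = 0 (numerator and denominator both coprime to 7), so x ∈ ℤ_7^×. Compute digits iteratively via a_i = x_i mod 7, x_{i+1} = (x_i − a_i)/7, with x_0 = x:
  x_0 = 5/8;  a_0 = 5;  x_1 = (x_0 − 5)/7 = -5/8
  x_1 = -5/8;  a_1 = 2;  x_2 = (x_1 − 2)/7 = -3/8
  x_2 = -3/8;  a_2 = 4;  x_3 = (x_2 − 4)/7 = -5/8
Digits: (5, 2, 4).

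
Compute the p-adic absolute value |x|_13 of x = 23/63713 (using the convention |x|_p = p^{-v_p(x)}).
|23/63713|_13 = 2197

Step 1 — compute v_13(x) by factoring powers of 13 out of the numerator and denominator: v_13(23/63713) = -3. Step 2 — apply |x|_p = p^{-v_p(x)} = 13^{3} = 2197.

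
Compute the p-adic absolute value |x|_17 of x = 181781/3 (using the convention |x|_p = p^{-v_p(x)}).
|181781/3|_17 = 1/4913

Step 1 — compute v_17(x) by factoring powers of 17 out of the numerator and denominator: v_17(181781/3) = 3. Step 2 — apply |x|_p = p^{-v_p(x)} = 17^{-3} = 1/4913.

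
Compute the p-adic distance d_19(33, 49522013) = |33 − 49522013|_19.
d_19(33, 49522013) = 1/2476099

Step 1 — x − y = 33 − 49522013 = -49521980. Step 2 — v_19(-49521980) = 5 (factor: -49521980 = −(19^5 · 20); the sign does not affect v_p). Step 3 — |x − y|_19 = 19^{-5} = 1/2476099.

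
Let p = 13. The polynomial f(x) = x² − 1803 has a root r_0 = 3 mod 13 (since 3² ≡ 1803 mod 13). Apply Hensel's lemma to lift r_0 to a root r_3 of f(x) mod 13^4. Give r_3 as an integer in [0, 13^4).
r_3 = 1147 (mod 28561)

Hensel's recurrence: r_{i+1} = r_i − f(r_i)·(f′(r_i))^{-1} mod 13^{i+2}, with f′(x) = 2x. Iterate:
  r_0 = 3 (mod 13)
  r_1 = 133 (mod 169)
  r_2 = 1147 (mod 2197)
  r_3 = 1147 (mod 28561)
Final: r_3 = 1147, and one checks f(r_3) ≡ 0 mod 13^4.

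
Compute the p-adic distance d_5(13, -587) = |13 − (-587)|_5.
d_5(13, -587) = 1/25

Step 1 — x − y = 13 − (-587) = 600. Step 2 — v_5(600) = 2 (factor: 600 = (5^2 · 24); the sign does not affect v_p). Step 3 — |x − y|_5 = 5^{-2} = 1/25.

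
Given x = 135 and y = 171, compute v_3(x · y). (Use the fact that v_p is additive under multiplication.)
v_3(23085) = 5

v_p(x) = 3 (factor: 135 = 3^3 · 5); v_p(y) = 2 (factor: 171 = 3^2 · 19). Additivity: v_p(xy) = v_p(x) + v_p(y) = 3 + 2 = 5. (Direct check: xy = 23085 = 3^5 · (95).)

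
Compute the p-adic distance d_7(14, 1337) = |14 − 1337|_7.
d_7(14, 1337) = 1/49

Step 1 — x − y = 14 − 1337 = -1323. Step 2 — v_7(-1323) = 2 (factor: -1323 = −(7^2 · 27); the sign does not affect v_p). Step 3 — |x − y|_7 = 7^{-2} = 1/49.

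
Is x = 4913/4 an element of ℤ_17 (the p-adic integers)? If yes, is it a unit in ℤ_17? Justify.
x ∈ ℤ_17 but not a unit; v_17(x) = 3 > 0

ℤ_17 = {x ∈ ℚ_17 : v_17(x) ≥ 0} and ℤ_17^× = {x ∈ ℤ_17 : v_17(x) = 0}. Here v_17(4913/4) = v_17(num) − v_17(den) = 3; compare against these criteria.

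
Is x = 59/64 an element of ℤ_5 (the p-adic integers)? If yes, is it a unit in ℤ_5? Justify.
x ∈ ℤ_5^× (unit); v_5(x) = 0

ℤ_5 = {x ∈ ℚ_5 : v_5(x) ≥ 0} and ℤ_5^× = {x ∈ ℤ_5 : v_5(x) = 0}. Here v_5(59/64) = v_5(num) − v_5(den) = 0; compare against these criteria.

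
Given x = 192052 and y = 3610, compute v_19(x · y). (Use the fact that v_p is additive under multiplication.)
v_19(693307720) = 5

v_p(x) = 3 (factor: 192052 = 19^3 · 28); v_p(y) = 2 (factor: 3610 = 19^2 · 10). Additivity: v_p(xy) = v_p(x) + v_p(y) = 3 + 2 = 5. (Direct check: xy = 693307720 = 19^5 · (280).)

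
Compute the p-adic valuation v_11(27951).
v_11(27951) = 3

v_11(n) is the largest exponent k such that 11^k divides n. Factor out: 27951 = 11^3 · 21. (Sign doesn't affect v_p.) So v_11(27951) = 3.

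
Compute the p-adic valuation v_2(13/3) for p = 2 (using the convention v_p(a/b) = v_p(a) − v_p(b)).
v_2(13/3) = 0

Factor powers of 2 from the numerator and denominator of the reduced fraction: 13 = 2^0 · 13 and 3 = 2^0 · 3. Apply v_p(a/b) = v_p(a) − v_p(b): v_2(13/3) = 0 − 0 = 0.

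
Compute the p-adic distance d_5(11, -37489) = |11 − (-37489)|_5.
d_5(11, -37489) = 1/3125

Step 1 — x − y = 11 − (-37489) = 37500. Step 2 — v_5(37500) = 5 (factor: 37500 = (5^5 · 12); the sign does not affect v_p). Step 3 — |x − y|_5 = 5^{-5} = 1/3125.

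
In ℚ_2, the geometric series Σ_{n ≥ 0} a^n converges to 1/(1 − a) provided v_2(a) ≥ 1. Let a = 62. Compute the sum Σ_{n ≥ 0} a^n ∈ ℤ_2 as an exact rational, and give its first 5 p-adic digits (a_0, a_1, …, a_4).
Σ a^n = 1/(1 − a) = -1/61;  first 5 digits = (1, 1, 0, 1, 0)

v_2(a) = 1 ≥ 1, so the series converges in ℤ_2 to 1/(1 − a) = 1/(1 − 62) = -1/61. Expand this rational in ℤ_2: compute digits iteratively via d_i = x_i mod 2, x_{i+1} = (x_i − d_i)/2. The first 5 digits are (1, 1, 0, 1, 0).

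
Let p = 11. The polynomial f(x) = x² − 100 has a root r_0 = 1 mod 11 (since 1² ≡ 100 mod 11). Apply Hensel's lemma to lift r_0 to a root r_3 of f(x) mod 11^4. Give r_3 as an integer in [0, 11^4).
r_3 = 14631 (mod 14641)

Hensel's recurrence: r_{i+1} = r_i − f(r_i)·(f′(r_i))^{-1} mod 11^{i+2}, with f′(x) = 2x. Iterate:
  r_0 = 1 (mod 11)
  r_1 = 111 (mod 121)
  r_2 = 1321 (mod 1331)
  r_3 = 14631 (mod 14641)
Final: r_3 = 14631, and one checks f(r_3) ≡ 0 mod 11^4.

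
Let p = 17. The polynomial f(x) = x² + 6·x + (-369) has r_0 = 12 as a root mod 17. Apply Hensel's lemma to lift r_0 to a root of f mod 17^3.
r_2 = 1780 (mod 4913)

Hensel: r_{i+1} = r_i − f(r_i)·(f′(r_i))^{-1} mod 17^{i+2}, f′(x) = 2x + 6. Iterate:
  r_0 = 12 (mod 17)
  r_1 = 46 (mod 289)
  r_2 = 1780 (mod 4913)
Final: r = 1780 satisfies f(r) ≡ 0 mod 17^3.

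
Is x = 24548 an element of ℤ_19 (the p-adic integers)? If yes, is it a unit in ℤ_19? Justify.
x ∈ ℤ_19 but not a unit; v_19(x) = 2 > 0

ℤ_19 = {x ∈ ℚ_19 : v_19(x) ≥ 0} and ℤ_19^× = {x ∈ ℤ_19 : v_19(x) = 0}. Here v_19(24548) = v_19(num) − v_19(den) = 2; compare against these criteria.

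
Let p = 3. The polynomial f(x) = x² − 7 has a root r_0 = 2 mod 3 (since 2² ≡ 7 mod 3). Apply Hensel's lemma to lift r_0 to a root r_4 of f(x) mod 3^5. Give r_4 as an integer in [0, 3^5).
r_4 = 68 (mod 243)

Hensel's recurrence: r_{i+1} = r_i − f(r_i)·(f′(r_i))^{-1} mod 3^{i+2}, with f′(x) = 2x. Iterate:
  r_0 = 2 (mod 3)
  r_1 = 5 (mod 9)
  r_2 = 14 (mod 27)
  r_3 = 68 (mod 81)
  r_4 = 68 (mod 243)
Final: r_4 = 68, and one checks f(r_4) ≡ 0 mod 3^5.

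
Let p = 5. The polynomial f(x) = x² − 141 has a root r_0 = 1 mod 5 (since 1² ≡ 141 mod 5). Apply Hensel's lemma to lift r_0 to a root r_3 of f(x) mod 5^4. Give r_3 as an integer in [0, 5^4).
r_3 = 371 (mod 625)

Hensel's recurrence: r_{i+1} = r_i − f(r_i)·(f′(r_i))^{-1} mod 5^{i+2}, with f′(x) = 2x. Iterate:
  r_0 = 1 (mod 5)
  r_1 = 21 (mod 25)
  r_2 = 121 (mod 125)
  r_3 = 371 (mod 625)
Final: r_3 = 371, and one checks f(r_3) ≡ 0 mod 5^4.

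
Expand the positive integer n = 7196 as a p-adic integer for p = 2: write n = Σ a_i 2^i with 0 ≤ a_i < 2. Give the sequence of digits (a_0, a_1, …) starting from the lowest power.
(a_0, a_1, …) = (0, 0, 1, 1, 1, 0, 0, 0, 0, 0, 1, 1, 1)

Repeated division by 2 gives the digits low-to-high: 7196 = 1·2^2 + 1·2^3 + 1·2^4 + 1·2^10 + 1·2^11 + 1·2^12. Digit sequence: (0, 0, 1, 1, 1, 0, 0, 0, 0, 0, 1, 1, 1).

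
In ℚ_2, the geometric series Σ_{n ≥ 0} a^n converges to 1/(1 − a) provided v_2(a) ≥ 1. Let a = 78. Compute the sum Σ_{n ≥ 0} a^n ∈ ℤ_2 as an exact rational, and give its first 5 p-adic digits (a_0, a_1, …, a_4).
Σ a^n = 1/(1 − a) = -1/77;  first 5 digits = (1, 1, 0, 1, 1)

v_2(a) = 1 ≥ 1, so the series converges in ℤ_2 to 1/(1 − a) = 1/(1 − 78) = -1/77. Expand this rational in ℤ_2: compute digits iteratively via d_i = x_i mod 2, x_{i+1} = (x_i − d_i)/2. The first 5 digits are (1, 1, 0, 1, 1).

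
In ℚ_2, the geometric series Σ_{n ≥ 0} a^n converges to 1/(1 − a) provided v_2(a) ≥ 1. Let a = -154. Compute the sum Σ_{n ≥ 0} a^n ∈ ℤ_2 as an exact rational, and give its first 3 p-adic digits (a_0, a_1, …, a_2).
Σ a^n = 1/(1 − a) = 1/155;  first 3 digits = (1, 1, 0)

v_2(a) = 1 ≥ 1, so the series converges in ℤ_2 to 1/(1 − a) = 1/(1 − (-154)) = 1/155. Expand this rational in ℤ_2: compute digits iteratively via d_i = x_i mod 2, x_{i+1} = (x_i − d_i)/2. The first 3 digits are (1, 1, 0).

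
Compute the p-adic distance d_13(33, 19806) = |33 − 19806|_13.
d_13(33, 19806) = 1/2197

Step 1 — x − y = 33 − 19806 = -19773. Step 2 — v_13(-19773) = 3 (factor: -19773 = −(13^3 · 9); the sign does not affect v_p). Step 3 — |x − y|_13 = 13^{-3} = 1/2197.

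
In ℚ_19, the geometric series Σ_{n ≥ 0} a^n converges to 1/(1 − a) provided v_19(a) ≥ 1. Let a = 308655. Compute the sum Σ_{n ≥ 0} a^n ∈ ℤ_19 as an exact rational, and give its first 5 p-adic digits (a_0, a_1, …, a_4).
Σ a^n = 1/(1 − a) = -1/308654;  first 5 digits = (1, 0, 0, 7, 2)

v_19(a) = 3 ≥ 1, so the series converges in ℤ_19 to 1/(1 − a) = 1/(1 − 308655) = -1/308654. Expand this rational in ℤ_19: compute digits iteratively via d_i = x_i mod 19, x_{i+1} = (x_i − d_i)/19. The first 5 digits are (1, 0, 0, 7, 2).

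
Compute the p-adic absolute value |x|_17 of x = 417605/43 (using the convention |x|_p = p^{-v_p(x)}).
|417605/43|_17 = 1/83521

Step 1 — compute v_17(x) by factoring powers of 17 out of the numerator and denominator: v_17(417605/43) = 4. Step 2 — apply |x|_p = p^{-v_p(x)} = 17^{-4} = 1/83521.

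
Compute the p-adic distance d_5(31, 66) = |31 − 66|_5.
d_5(31, 66) = 1/5

Step 1 — x − y = 31 − 66 = -35. Step 2 — v_5(-35) = 1 (factor: -35 = −(5^1 · 7); the sign does not affect v_p). Step 3 — |x − y|_5 = 5^{-1} = 1/5.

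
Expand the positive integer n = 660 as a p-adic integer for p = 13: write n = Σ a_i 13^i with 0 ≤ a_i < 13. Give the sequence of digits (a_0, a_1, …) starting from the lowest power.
(a_0, a_1, …) = (10, 11, 3)

Repeated division by 13 gives the digits low-to-high: 660 = 10 + 11·13^1 + 3·13^2. Digit sequence: (10, 11, 3).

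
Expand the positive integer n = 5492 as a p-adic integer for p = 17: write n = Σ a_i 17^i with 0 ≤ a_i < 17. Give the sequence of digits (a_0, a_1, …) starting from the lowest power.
(a_0, a_1, …) = (1, 0, 2, 1)

Repeated division by 17 gives the digits low-to-high: 5492 = 1 + 2·17^2 + 1·17^3. Digit sequence: (1, 0, 2, 1).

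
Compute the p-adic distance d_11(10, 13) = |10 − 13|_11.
d_11(10, 13) = 1

Step 1 — x − y = 10 − 13 = -3. Step 2 — v_11(-3) = 0 (factor: -3 = −(11^0 · 3); the sign does not affect v_p). Step 3 — |x − y|_11 = 11^{0} = 1.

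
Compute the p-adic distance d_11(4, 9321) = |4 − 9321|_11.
d_11(4, 9321) = 1/1331

Step 1 — x − y = 4 − 9321 = -9317. Step 2 — v_11(-9317) = 3 (factor: -9317 = −(11^3 · 7); the sign does not affect v_p). Step 3 — |x − y|_11 = 11^{-3} = 1/1331.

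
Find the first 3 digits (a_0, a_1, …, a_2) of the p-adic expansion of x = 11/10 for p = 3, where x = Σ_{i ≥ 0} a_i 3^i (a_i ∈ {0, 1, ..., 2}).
(a_0, …, a_2) = (2, 0, 2)

v_3(11/10) = 0 (numerator and denominator both coprime to 3), so x ∈ ℤ_3^×. Compute digits iteratively via a_i = x_i mod 3, x_{i+1} = (x_i − a_i)/3, with x_0 = x:
  x_0 = 11/10;  a_0 = 2;  x_1 = (x_0 − 2)/3 = -3/10
  x_1 = -3/10;  a_1 = 0;  x_2 = (x_1 − 0)/3 = -1/10
  x_2 = -1/10;  a_2 = 2;  x_3 = (x_2 − 2)/3 = -7/10
Digits: (2, 0, 2).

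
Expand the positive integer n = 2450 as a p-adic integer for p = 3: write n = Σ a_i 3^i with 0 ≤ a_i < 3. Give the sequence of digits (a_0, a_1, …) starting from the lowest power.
(a_0, a_1, …) = (2, 0, 2, 0, 0, 1, 0, 1)

Repeated division by 3 gives the digits low-to-high: 2450 = 2 + 2·3^2 + 1·3^5 + 1·3^7. Digit sequence: (2, 0, 2, 0, 0, 1, 0, 1).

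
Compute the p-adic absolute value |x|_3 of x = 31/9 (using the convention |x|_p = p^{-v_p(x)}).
|31/9|_3 = 9

Step 1 — compute v_3(x) by factoring powers of 3 out of the numerator and denominator: v_3(31/9) = -2. Step 2 — apply |x|_p = p^{-v_p(x)} = 3^{2} = 9.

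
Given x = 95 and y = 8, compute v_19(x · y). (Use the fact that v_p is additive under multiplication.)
v_19(760) = 1

v_p(x) = 1 (factor: 95 = 19^1 · 5); v_p(y) = 0 (factor: 8 = 19^0 · 8). Additivity: v_p(xy) = v_p(x) + v_p(y) = 1 + 0 = 1. (Direct check: xy = 760 = 19^1 · (40).)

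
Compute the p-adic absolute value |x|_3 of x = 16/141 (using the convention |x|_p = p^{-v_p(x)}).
|16/141|_3 = 3

Step 1 — compute v_3(x) by factoring powers of 3 out of the numerator and denominator: v_3(16/141) = -1. Step 2 — apply |x|_p = p^{-v_p(x)} = 3^{1} = 3.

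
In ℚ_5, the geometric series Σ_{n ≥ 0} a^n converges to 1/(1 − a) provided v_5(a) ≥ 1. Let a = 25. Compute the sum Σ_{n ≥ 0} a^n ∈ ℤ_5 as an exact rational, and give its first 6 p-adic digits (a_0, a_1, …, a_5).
Σ a^n = 1/(1 − a) = -1/24;  first 6 digits = (1, 0, 1, 0, 1, 0)

v_5(a) = 2 ≥ 1, so the series converges in ℤ_5 to 1/(1 − a) = 1/(1 − 25) = -1/24. Expand this rational in ℤ_5: compute digits iteratively via d_i = x_i mod 5, x_{i+1} = (x_i − d_i)/5. The first 6 digits are (1, 0, 1, 0, 1, 0).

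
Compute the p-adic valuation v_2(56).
v_2(56) = 3

v_2(n) is the largest exponent k such that 2^k divides n. Factor out: 56 = 2^3 · 7. (Sign doesn't affect v_p.) So v_2(56) = 3.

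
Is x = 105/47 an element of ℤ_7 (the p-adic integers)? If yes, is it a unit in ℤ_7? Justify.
x ∈ ℤ_7 but not a unit; v_7(x) = 1 > 0

ℤ_7 = {x ∈ ℚ_7 : v_7(x) ≥ 0} and ℤ_7^× = {x ∈ ℤ_7 : v_7(x) = 0}. Here v_7(105/47) = v_7(num) − v_7(den) = 1; compare against these criteria.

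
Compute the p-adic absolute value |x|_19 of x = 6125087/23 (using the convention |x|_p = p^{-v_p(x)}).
|6125087/23|_19 = 1/130321

Step 1 — compute v_19(x) by factoring powers of 19 out of the numerator and denominator: v_19(6125087/23) = 4. Step 2 — apply |x|_p = p^{-v_p(x)} = 19^{-4} = 1/130321.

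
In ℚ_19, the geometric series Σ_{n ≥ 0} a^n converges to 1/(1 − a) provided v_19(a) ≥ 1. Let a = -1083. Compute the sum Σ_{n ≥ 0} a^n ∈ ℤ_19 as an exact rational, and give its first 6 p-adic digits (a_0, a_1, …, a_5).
Σ a^n = 1/(1 − a) = 1/1084;  first 6 digits = (1, 0, 16, 18, 8, 0)

v_19(a) = 2 ≥ 1, so the series converges in ℤ_19 to 1/(1 − a) = 1/(1 − (-1083)) = 1/1084. Expand this rational in ℤ_19: compute digits iteratively via d_i = x_i mod 19, x_{i+1} = (x_i − d_i)/19. The first 6 digits are (1, 0, 16, 18, 8, 0).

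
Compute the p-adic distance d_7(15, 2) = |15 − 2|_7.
d_7(15, 2) = 1

Step 1 — x − y = 15 − 2 = 13. Step 2 — v_7(13) = 0 (factor: 13 = (7^0 · 13); the sign does not affect v_p). Step 3 — |x − y|_7 = 7^{0} = 1.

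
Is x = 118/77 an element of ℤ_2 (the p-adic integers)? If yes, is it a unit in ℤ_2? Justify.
x ∈ ℤ_2 but not a unit; v_2(x) = 1 > 0

ℤ_2 = {x ∈ ℚ_2 : v_2(x) ≥ 0} and ℤ_2^× = {x ∈ ℤ_2 : v_2(x) = 0}. Here v_2(118/77) = v_2(num) − v_2(den) = 1; compare against these criteria.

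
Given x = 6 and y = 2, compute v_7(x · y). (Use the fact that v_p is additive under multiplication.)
v_7(12) = 0

v_p(x) = 0 (factor: 6 = 7^0 · 6); v_p(y) = 0 (factor: 2 = 7^0 · 2). Additivity: v_p(xy) = v_p(x) + v_p(y) = 0 + 0 = 0. (Direct check: xy = 12 = 7^0 · (12).)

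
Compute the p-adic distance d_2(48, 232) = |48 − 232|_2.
d_2(48, 232) = 1/8

Step 1 — x − y = 48 − 232 = -184. Step 2 — v_2(-184) = 3 (factor: -184 = −(2^3 · 23); the sign does not affect v_p). Step 3 — |x − y|_2 = 2^{-3} = 1/8.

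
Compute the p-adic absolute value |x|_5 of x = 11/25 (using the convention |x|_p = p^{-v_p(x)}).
|11/25|_5 = 25

Step 1 — compute v_5(x) by factoring powers of 5 out of the numerator and denominator: v_5(11/25) = -2. Step 2 — apply |x|_p = p^{-v_p(x)} = 5^{2} = 25.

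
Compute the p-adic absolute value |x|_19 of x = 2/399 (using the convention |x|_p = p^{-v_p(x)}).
|2/399|_19 = 19

Step 1 — compute v_19(x) by factoring powers of 19 out of the numerator and denominator: v_19(2/399) = -1. Step 2 — apply |x|_p = p^{-v_p(x)} = 19^{1} = 19.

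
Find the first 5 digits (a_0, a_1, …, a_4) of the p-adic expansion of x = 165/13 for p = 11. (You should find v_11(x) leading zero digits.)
(a_0, …, a_4) = (0, 2, 5, 8, 6)

v_11(165/13) = 1, so a_0 = ... = a_0 = 0. Factor out: x = 11^1 · u with u = 15/13 a unit in ℤ_11. Expand u iteratively via a_{v+i} = u_i mod 11, u_{i+1} = (u_i − a_{v+i})/11:
  u_0 = 15/13;  a_1 = 2;  u_1 = (u_0 − 2)/11 = -1/13
  u_1 = -1/13;  a_2 = 5;  u_2 = (u_1 − 5)/11 = -6/13
  u_2 = -6/13;  a_3 = 8;  u_3 = (u_2 − 8)/11 = -10/13
  u_3 = -10/13;  a_4 = 6;  u_4 = (u_3 − 6)/11 = -8/13
Digits: (0, 2, 5, 8, 6).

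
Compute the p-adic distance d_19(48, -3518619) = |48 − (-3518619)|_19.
d_19(48, -3518619) = 1/130321

Step 1 — x − y = 48 − (-3518619) = 3518667. Step 2 — v_19(3518667) = 4 (factor: 3518667 = (19^4 · 27); the sign does not affect v_p). Step 3 — |x − y|_19 = 19^{-4} = 1/130321.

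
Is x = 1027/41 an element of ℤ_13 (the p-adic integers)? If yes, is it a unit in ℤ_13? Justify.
x ∈ ℤ_13 but not a unit; v_13(x) = 1 > 0

ℤ_13 = {x ∈ ℚ_13 : v_13(x) ≥ 0} and ℤ_13^× = {x ∈ ℤ_13 : v_13(x) = 0}. Here v_13(1027/41) = v_13(num) − v_13(den) = 1; compare against these criteria.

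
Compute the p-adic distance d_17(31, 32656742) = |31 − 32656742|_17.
d_17(31, 32656742) = 1/1419857

Step 1 — x − y = 31 − 32656742 = -32656711. Step 2 — v_17(-32656711) = 5 (factor: -32656711 = −(17^5 · 23); the sign does not affect v_p). Step 3 — |x − y|_17 = 17^{-5} = 1/1419857.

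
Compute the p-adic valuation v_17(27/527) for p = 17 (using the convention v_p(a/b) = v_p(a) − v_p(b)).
v_17(27/527) = -1

Factor powers of 17 from the numerator and denominator of the reduced fraction: 27 = 17^0 · 27 and 527 = 17^1 · 31. Apply v_p(a/b) = v_p(a) − v_p(b): v_17(27/527) = 0 − 1 = -1.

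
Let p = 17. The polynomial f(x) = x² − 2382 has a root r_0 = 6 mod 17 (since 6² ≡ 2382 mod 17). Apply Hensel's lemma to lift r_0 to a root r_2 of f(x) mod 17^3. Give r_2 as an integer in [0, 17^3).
r_2 = 1213 (mod 4913)

Hensel's recurrence: r_{i+1} = r_i − f(r_i)·(f′(r_i))^{-1} mod 17^{i+2}, with f′(x) = 2x. Iterate:
  r_0 = 6 (mod 17)
  r_1 = 57 (mod 289)
  r_2 = 1213 (mod 4913)
Final: r_2 = 1213, and one checks f(r_2) ≡ 0 mod 17^3.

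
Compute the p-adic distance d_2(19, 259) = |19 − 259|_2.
d_2(19, 259) = 1/16

Step 1 — x − y = 19 − 259 = -240. Step 2 — v_2(-240) = 4 (factor: -240 = −(2^4 · 15); the sign does not affect v_p). Step 3 — |x − y|_2 = 2^{-4} = 1/16.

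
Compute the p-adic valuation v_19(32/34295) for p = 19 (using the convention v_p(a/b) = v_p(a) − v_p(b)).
v_19(32/34295) = -3

Factor powers of 19 from the numerator and denominator of the reduced fraction: 32 = 19^0 · 32 and 34295 = 19^3 · 5. Apply v_p(a/b) = v_p(a) − v_p(b): v_19(32/34295) = 0 − 3 = -3.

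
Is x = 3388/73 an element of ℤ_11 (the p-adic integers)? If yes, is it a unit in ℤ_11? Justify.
x ∈ ℤ_11 but not a unit; v_11(x) = 2 > 0

ℤ_11 = {x ∈ ℚ_11 : v_11(x) ≥ 0} and ℤ_11^× = {x ∈ ℤ_11 : v_11(x) = 0}. Here v_11(3388/73) = v_11(num) − v_11(den) = 2; compare against these criteria.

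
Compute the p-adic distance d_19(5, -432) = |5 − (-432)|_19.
d_19(5, -432) = 1/19

Step 1 — x − y = 5 − (-432) = 437. Step 2 — v_19(437) = 1 (factor: 437 = (19^1 · 23); the sign does not affect v_p). Step 3 — |x − y|_19 = 19^{-1} = 1/19.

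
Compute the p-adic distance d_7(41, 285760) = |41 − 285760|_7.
d_7(41, 285760) = 1/16807

Step 1 — x − y = 41 − 285760 = -285719. Step 2 — v_7(-285719) = 5 (factor: -285719 = −(7^5 · 17); the sign does not affect v_p). Step 3 — |x − y|_7 = 7^{-5} = 1/16807.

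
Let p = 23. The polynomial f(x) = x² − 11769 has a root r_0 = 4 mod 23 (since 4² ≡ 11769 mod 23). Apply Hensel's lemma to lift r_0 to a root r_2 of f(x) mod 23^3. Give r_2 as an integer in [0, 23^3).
r_2 = 10929 (mod 12167)

Hensel's recurrence: r_{i+1} = r_i − f(r_i)·(f′(r_i))^{-1} mod 23^{i+2}, with f′(x) = 2x. Iterate:
  r_0 = 4 (mod 23)
  r_1 = 349 (mod 529)
  r_2 = 10929 (mod 12167)
Final: r_2 = 10929, and one checks f(r_2) ≡ 0 mod 23^3.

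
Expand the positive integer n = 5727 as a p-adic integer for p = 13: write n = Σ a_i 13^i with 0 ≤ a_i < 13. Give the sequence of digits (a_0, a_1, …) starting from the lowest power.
(a_0, a_1, …) = (7, 11, 7, 2)

Repeated division by 13 gives the digits low-to-high: 5727 = 7 + 11·13^1 + 7·13^2 + 2·13^3. Digit sequence: (7, 11, 7, 2).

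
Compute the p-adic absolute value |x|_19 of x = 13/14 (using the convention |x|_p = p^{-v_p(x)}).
|13/14|_19 = 1

Step 1 — compute v_19(x) by factoring powers of 19 out of the numerator and denominator: v_19(13/14) = 0. Step 2 — apply |x|_p = p^{-v_p(x)} = 19^{0} = 1.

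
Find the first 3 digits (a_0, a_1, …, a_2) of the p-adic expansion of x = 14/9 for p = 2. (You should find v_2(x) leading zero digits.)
(a_0, …, a_2) = (0, 1, 1)

v_2(14/9) = 1, so a_0 = ... = a_0 = 0. Factor out: x = 2^1 · u with u = 7/9 a unit in ℤ_2. Expand u iteratively via a_{v+i} = u_i mod 2, u_{i+1} = (u_i − a_{v+i})/2:
  u_0 = 7/9;  a_1 = 1;  u_1 = (u_0 − 1)/2 = -1/9
  u_1 = -1/9;  a_2 = 1;  u_2 = (u_1 − 1)/2 = -5/9
Digits: (0, 1, 1).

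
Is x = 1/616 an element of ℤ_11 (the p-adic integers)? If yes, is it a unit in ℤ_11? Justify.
x ∉ ℤ_11 (v_11(x) = -1 < 0)

ℤ_11 = {x ∈ ℚ_11 : v_11(x) ≥ 0} and ℤ_11^× = {x ∈ ℤ_11 : v_11(x) = 0}. Here v_11(1/616) = v_11(num) − v_11(den) = -1; compare against these criteria.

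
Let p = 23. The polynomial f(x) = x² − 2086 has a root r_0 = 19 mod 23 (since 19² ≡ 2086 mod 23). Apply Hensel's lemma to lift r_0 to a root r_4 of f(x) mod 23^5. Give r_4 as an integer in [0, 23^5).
r_4 = 6192079 (mod 6436343)

Hensel's recurrence: r_{i+1} = r_i − f(r_i)·(f′(r_i))^{-1} mod 23^{i+2}, with f′(x) = 2x. Iterate:
  r_0 = 19 (mod 23)
  r_1 = 134 (mod 529)
  r_2 = 11243 (mod 12167)
  r_3 = 35577 (mod 279841)
  r_4 = 6192079 (mod 6436343)
Final: r_4 = 6192079, and one checks f(r_4) ≡ 0 mod 23^5.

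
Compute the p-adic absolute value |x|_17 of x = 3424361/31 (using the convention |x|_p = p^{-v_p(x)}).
|3424361/31|_17 = 1/83521

Step 1 — compute v_17(x) by factoring powers of 17 out of the numerator and denominator: v_17(3424361/31) = 4. Step 2 — apply |x|_p = p^{-v_p(x)} = 17^{-4} = 1/83521.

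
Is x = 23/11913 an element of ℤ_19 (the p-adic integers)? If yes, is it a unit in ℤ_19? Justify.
x ∉ ℤ_19 (v_19(x) = -2 < 0)

ℤ_19 = {x ∈ ℚ_19 : v_19(x) ≥ 0} and ℤ_19^× = {x ∈ ℤ_19 : v_19(x) = 0}. Here v_19(23/11913) = v_19(num) − v_19(den) = -2; compare against these criteria.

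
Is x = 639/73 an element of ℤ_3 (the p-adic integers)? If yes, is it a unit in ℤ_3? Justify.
x ∈ ℤ_3 but not a unit; v_3(x) = 2 > 0

ℤ_3 = {x ∈ ℚ_3 : v_3(x) ≥ 0} and ℤ_3^× = {x ∈ ℤ_3 : v_3(x) = 0}. Here v_3(639/73) = v_3(num) − v_3(den) = 2; compare against these criteria.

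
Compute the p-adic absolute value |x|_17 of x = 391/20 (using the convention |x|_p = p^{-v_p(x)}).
|391/20|_17 = 1/17

Step 1 — compute v_17(x) by factoring powers of 17 out of the numerator and denominator: v_17(391/20) = 1. Step 2 — apply |x|_p = p^{-v_p(x)} = 17^{-1} = 1/17.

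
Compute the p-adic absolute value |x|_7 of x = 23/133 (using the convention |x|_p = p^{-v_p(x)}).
|23/133|_7 = 7

Step 1 — compute v_7(x) by factoring powers of 7 out of the numerator and denominator: v_7(23/133) = -1. Step 2 — apply |x|_p = p^{-v_p(x)} = 7^{1} = 7.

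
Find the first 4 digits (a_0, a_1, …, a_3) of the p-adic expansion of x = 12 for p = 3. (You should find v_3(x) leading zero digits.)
(a_0, …, a_3) = (0, 1, 1, 0)

v_3(12) = 1, so a_0 = ... = a_0 = 0. Factor out: x = 3^1 · u with u = 4 a unit in ℤ_3. Expand u iteratively via a_{v+i} = u_i mod 3, u_{i+1} = (u_i − a_{v+i})/3:
  u_0 = 4;  a_1 = 1;  u_1 = (u_0 − 1)/3 = 1
  u_1 = 1;  a_2 = 1;  u_2 = (u_1 − 1)/3 = 0
  u_2 = 0;  a_3 = 0;  u_3 = (u_2 − 0)/3 = 0
Digits: (0, 1, 1, 0).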